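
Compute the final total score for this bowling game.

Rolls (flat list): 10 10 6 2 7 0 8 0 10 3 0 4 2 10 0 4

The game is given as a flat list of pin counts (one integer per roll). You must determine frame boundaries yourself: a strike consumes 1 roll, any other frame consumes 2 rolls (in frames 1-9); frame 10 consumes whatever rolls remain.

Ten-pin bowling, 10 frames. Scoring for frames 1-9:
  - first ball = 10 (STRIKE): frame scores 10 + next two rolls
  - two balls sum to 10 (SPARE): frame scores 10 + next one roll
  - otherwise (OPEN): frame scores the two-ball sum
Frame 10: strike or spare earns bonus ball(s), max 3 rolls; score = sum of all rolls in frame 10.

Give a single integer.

Frame 1: STRIKE. 10 + next two rolls (10+6) = 26. Cumulative: 26
Frame 2: STRIKE. 10 + next two rolls (6+2) = 18. Cumulative: 44
Frame 3: OPEN (6+2=8). Cumulative: 52
Frame 4: OPEN (7+0=7). Cumulative: 59
Frame 5: OPEN (8+0=8). Cumulative: 67
Frame 6: STRIKE. 10 + next two rolls (3+0) = 13. Cumulative: 80
Frame 7: OPEN (3+0=3). Cumulative: 83
Frame 8: OPEN (4+2=6). Cumulative: 89
Frame 9: STRIKE. 10 + next two rolls (0+4) = 14. Cumulative: 103
Frame 10: OPEN. Sum of all frame-10 rolls (0+4) = 4. Cumulative: 107

Answer: 107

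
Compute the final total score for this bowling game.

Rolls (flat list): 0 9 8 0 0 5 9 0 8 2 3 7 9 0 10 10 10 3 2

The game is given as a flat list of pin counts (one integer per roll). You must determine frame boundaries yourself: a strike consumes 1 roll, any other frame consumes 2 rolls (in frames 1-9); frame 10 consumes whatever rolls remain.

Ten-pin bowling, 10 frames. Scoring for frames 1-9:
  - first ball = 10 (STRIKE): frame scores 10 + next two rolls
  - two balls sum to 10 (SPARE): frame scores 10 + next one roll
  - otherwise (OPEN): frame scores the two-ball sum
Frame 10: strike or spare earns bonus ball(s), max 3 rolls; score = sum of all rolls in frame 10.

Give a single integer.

Answer: 140

Derivation:
Frame 1: OPEN (0+9=9). Cumulative: 9
Frame 2: OPEN (8+0=8). Cumulative: 17
Frame 3: OPEN (0+5=5). Cumulative: 22
Frame 4: OPEN (9+0=9). Cumulative: 31
Frame 5: SPARE (8+2=10). 10 + next roll (3) = 13. Cumulative: 44
Frame 6: SPARE (3+7=10). 10 + next roll (9) = 19. Cumulative: 63
Frame 7: OPEN (9+0=9). Cumulative: 72
Frame 8: STRIKE. 10 + next two rolls (10+10) = 30. Cumulative: 102
Frame 9: STRIKE. 10 + next two rolls (10+3) = 23. Cumulative: 125
Frame 10: STRIKE. Sum of all frame-10 rolls (10+3+2) = 15. Cumulative: 140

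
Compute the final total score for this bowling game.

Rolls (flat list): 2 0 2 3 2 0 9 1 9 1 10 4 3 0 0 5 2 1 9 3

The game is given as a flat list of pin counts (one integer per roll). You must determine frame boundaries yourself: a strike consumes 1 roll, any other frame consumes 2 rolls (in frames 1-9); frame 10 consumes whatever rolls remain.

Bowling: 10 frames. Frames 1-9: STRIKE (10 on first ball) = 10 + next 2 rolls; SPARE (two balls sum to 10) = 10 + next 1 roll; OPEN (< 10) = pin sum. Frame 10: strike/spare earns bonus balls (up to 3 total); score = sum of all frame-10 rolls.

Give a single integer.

Frame 1: OPEN (2+0=2). Cumulative: 2
Frame 2: OPEN (2+3=5). Cumulative: 7
Frame 3: OPEN (2+0=2). Cumulative: 9
Frame 4: SPARE (9+1=10). 10 + next roll (9) = 19. Cumulative: 28
Frame 5: SPARE (9+1=10). 10 + next roll (10) = 20. Cumulative: 48
Frame 6: STRIKE. 10 + next two rolls (4+3) = 17. Cumulative: 65
Frame 7: OPEN (4+3=7). Cumulative: 72
Frame 8: OPEN (0+0=0). Cumulative: 72
Frame 9: OPEN (5+2=7). Cumulative: 79
Frame 10: SPARE. Sum of all frame-10 rolls (1+9+3) = 13. Cumulative: 92

Answer: 92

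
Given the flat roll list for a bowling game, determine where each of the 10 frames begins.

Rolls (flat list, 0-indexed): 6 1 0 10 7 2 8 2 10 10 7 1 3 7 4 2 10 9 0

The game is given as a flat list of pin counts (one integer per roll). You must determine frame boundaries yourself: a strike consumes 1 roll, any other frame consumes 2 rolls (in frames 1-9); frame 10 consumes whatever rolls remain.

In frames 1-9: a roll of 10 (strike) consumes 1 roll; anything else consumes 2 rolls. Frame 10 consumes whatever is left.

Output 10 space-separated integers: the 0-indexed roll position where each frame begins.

Answer: 0 2 4 6 8 9 10 12 14 16

Derivation:
Frame 1 starts at roll index 0: rolls=6,1 (sum=7), consumes 2 rolls
Frame 2 starts at roll index 2: rolls=0,10 (sum=10), consumes 2 rolls
Frame 3 starts at roll index 4: rolls=7,2 (sum=9), consumes 2 rolls
Frame 4 starts at roll index 6: rolls=8,2 (sum=10), consumes 2 rolls
Frame 5 starts at roll index 8: roll=10 (strike), consumes 1 roll
Frame 6 starts at roll index 9: roll=10 (strike), consumes 1 roll
Frame 7 starts at roll index 10: rolls=7,1 (sum=8), consumes 2 rolls
Frame 8 starts at roll index 12: rolls=3,7 (sum=10), consumes 2 rolls
Frame 9 starts at roll index 14: rolls=4,2 (sum=6), consumes 2 rolls
Frame 10 starts at roll index 16: 3 remaining rolls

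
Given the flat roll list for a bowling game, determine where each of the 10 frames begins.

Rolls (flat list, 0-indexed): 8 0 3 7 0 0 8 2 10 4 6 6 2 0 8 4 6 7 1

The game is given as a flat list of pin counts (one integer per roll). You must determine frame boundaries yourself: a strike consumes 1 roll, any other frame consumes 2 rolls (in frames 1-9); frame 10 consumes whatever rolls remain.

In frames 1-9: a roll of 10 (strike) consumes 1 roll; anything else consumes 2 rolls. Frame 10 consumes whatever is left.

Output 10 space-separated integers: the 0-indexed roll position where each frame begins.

Answer: 0 2 4 6 8 9 11 13 15 17

Derivation:
Frame 1 starts at roll index 0: rolls=8,0 (sum=8), consumes 2 rolls
Frame 2 starts at roll index 2: rolls=3,7 (sum=10), consumes 2 rolls
Frame 3 starts at roll index 4: rolls=0,0 (sum=0), consumes 2 rolls
Frame 4 starts at roll index 6: rolls=8,2 (sum=10), consumes 2 rolls
Frame 5 starts at roll index 8: roll=10 (strike), consumes 1 roll
Frame 6 starts at roll index 9: rolls=4,6 (sum=10), consumes 2 rolls
Frame 7 starts at roll index 11: rolls=6,2 (sum=8), consumes 2 rolls
Frame 8 starts at roll index 13: rolls=0,8 (sum=8), consumes 2 rolls
Frame 9 starts at roll index 15: rolls=4,6 (sum=10), consumes 2 rolls
Frame 10 starts at roll index 17: 2 remaining rolls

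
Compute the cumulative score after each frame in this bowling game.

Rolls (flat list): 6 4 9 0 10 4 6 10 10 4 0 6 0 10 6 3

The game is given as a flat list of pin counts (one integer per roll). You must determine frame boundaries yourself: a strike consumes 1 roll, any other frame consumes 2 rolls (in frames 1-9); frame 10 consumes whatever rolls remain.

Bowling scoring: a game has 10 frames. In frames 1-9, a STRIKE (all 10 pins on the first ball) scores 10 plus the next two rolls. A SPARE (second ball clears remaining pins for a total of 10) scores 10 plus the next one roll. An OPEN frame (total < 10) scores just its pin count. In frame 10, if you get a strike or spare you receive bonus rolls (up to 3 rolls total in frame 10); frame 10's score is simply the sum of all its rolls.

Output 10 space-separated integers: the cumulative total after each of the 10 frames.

Answer: 19 28 48 68 92 106 110 116 135 144

Derivation:
Frame 1: SPARE (6+4=10). 10 + next roll (9) = 19. Cumulative: 19
Frame 2: OPEN (9+0=9). Cumulative: 28
Frame 3: STRIKE. 10 + next two rolls (4+6) = 20. Cumulative: 48
Frame 4: SPARE (4+6=10). 10 + next roll (10) = 20. Cumulative: 68
Frame 5: STRIKE. 10 + next two rolls (10+4) = 24. Cumulative: 92
Frame 6: STRIKE. 10 + next two rolls (4+0) = 14. Cumulative: 106
Frame 7: OPEN (4+0=4). Cumulative: 110
Frame 8: OPEN (6+0=6). Cumulative: 116
Frame 9: STRIKE. 10 + next two rolls (6+3) = 19. Cumulative: 135
Frame 10: OPEN. Sum of all frame-10 rolls (6+3) = 9. Cumulative: 144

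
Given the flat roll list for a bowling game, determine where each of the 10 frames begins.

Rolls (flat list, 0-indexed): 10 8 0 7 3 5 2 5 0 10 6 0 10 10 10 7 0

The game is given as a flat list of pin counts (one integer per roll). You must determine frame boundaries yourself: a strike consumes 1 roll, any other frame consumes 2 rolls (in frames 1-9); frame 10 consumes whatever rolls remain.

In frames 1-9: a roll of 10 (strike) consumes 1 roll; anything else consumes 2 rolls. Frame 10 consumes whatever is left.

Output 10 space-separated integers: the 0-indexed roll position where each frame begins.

Frame 1 starts at roll index 0: roll=10 (strike), consumes 1 roll
Frame 2 starts at roll index 1: rolls=8,0 (sum=8), consumes 2 rolls
Frame 3 starts at roll index 3: rolls=7,3 (sum=10), consumes 2 rolls
Frame 4 starts at roll index 5: rolls=5,2 (sum=7), consumes 2 rolls
Frame 5 starts at roll index 7: rolls=5,0 (sum=5), consumes 2 rolls
Frame 6 starts at roll index 9: roll=10 (strike), consumes 1 roll
Frame 7 starts at roll index 10: rolls=6,0 (sum=6), consumes 2 rolls
Frame 8 starts at roll index 12: roll=10 (strike), consumes 1 roll
Frame 9 starts at roll index 13: roll=10 (strike), consumes 1 roll
Frame 10 starts at roll index 14: 3 remaining rolls

Answer: 0 1 3 5 7 9 10 12 13 14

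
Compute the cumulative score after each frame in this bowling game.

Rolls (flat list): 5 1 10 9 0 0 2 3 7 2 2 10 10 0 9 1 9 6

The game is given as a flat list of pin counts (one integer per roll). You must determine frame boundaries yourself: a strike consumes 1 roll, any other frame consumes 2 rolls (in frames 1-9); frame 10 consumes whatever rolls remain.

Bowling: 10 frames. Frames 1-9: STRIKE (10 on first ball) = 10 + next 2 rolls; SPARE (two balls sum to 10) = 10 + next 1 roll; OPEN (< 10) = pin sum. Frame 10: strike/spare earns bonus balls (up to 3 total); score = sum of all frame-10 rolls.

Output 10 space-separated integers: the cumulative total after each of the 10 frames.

Answer: 6 25 34 36 48 52 72 91 100 116

Derivation:
Frame 1: OPEN (5+1=6). Cumulative: 6
Frame 2: STRIKE. 10 + next two rolls (9+0) = 19. Cumulative: 25
Frame 3: OPEN (9+0=9). Cumulative: 34
Frame 4: OPEN (0+2=2). Cumulative: 36
Frame 5: SPARE (3+7=10). 10 + next roll (2) = 12. Cumulative: 48
Frame 6: OPEN (2+2=4). Cumulative: 52
Frame 7: STRIKE. 10 + next two rolls (10+0) = 20. Cumulative: 72
Frame 8: STRIKE. 10 + next two rolls (0+9) = 19. Cumulative: 91
Frame 9: OPEN (0+9=9). Cumulative: 100
Frame 10: SPARE. Sum of all frame-10 rolls (1+9+6) = 16. Cumulative: 116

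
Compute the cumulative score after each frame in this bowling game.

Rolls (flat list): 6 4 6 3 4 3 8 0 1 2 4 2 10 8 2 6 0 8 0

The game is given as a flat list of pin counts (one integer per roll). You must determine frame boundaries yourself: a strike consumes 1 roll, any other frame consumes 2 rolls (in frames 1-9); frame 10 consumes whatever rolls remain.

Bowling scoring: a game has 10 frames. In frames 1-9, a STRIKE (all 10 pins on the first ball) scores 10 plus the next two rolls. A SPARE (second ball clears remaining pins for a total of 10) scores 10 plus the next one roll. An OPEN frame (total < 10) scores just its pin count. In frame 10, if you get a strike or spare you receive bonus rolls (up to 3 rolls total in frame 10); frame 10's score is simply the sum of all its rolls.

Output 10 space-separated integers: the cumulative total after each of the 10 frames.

Frame 1: SPARE (6+4=10). 10 + next roll (6) = 16. Cumulative: 16
Frame 2: OPEN (6+3=9). Cumulative: 25
Frame 3: OPEN (4+3=7). Cumulative: 32
Frame 4: OPEN (8+0=8). Cumulative: 40
Frame 5: OPEN (1+2=3). Cumulative: 43
Frame 6: OPEN (4+2=6). Cumulative: 49
Frame 7: STRIKE. 10 + next two rolls (8+2) = 20. Cumulative: 69
Frame 8: SPARE (8+2=10). 10 + next roll (6) = 16. Cumulative: 85
Frame 9: OPEN (6+0=6). Cumulative: 91
Frame 10: OPEN. Sum of all frame-10 rolls (8+0) = 8. Cumulative: 99

Answer: 16 25 32 40 43 49 69 85 91 99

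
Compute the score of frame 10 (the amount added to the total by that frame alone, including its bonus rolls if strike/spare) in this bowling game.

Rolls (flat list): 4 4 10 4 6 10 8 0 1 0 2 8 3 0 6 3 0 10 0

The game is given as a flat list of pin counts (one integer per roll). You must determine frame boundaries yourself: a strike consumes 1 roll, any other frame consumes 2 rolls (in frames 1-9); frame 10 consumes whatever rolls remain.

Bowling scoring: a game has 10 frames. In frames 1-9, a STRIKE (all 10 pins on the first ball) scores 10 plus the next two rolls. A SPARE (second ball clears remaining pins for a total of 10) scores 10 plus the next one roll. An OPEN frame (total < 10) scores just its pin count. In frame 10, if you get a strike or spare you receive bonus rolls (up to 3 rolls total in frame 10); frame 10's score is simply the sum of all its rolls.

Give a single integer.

Frame 1: OPEN (4+4=8). Cumulative: 8
Frame 2: STRIKE. 10 + next two rolls (4+6) = 20. Cumulative: 28
Frame 3: SPARE (4+6=10). 10 + next roll (10) = 20. Cumulative: 48
Frame 4: STRIKE. 10 + next two rolls (8+0) = 18. Cumulative: 66
Frame 5: OPEN (8+0=8). Cumulative: 74
Frame 6: OPEN (1+0=1). Cumulative: 75
Frame 7: SPARE (2+8=10). 10 + next roll (3) = 13. Cumulative: 88
Frame 8: OPEN (3+0=3). Cumulative: 91
Frame 9: OPEN (6+3=9). Cumulative: 100
Frame 10: SPARE. Sum of all frame-10 rolls (0+10+0) = 10. Cumulative: 110

Answer: 10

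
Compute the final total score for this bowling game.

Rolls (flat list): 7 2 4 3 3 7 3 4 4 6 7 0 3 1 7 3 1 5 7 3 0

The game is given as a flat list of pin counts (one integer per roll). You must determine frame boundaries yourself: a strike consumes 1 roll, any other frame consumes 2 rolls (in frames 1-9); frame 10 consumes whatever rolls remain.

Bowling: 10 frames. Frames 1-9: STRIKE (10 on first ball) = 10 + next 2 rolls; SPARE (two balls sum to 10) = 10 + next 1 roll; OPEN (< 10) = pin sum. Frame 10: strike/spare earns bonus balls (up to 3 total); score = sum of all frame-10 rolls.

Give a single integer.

Answer: 91

Derivation:
Frame 1: OPEN (7+2=9). Cumulative: 9
Frame 2: OPEN (4+3=7). Cumulative: 16
Frame 3: SPARE (3+7=10). 10 + next roll (3) = 13. Cumulative: 29
Frame 4: OPEN (3+4=7). Cumulative: 36
Frame 5: SPARE (4+6=10). 10 + next roll (7) = 17. Cumulative: 53
Frame 6: OPEN (7+0=7). Cumulative: 60
Frame 7: OPEN (3+1=4). Cumulative: 64
Frame 8: SPARE (7+3=10). 10 + next roll (1) = 11. Cumulative: 75
Frame 9: OPEN (1+5=6). Cumulative: 81
Frame 10: SPARE. Sum of all frame-10 rolls (7+3+0) = 10. Cumulative: 91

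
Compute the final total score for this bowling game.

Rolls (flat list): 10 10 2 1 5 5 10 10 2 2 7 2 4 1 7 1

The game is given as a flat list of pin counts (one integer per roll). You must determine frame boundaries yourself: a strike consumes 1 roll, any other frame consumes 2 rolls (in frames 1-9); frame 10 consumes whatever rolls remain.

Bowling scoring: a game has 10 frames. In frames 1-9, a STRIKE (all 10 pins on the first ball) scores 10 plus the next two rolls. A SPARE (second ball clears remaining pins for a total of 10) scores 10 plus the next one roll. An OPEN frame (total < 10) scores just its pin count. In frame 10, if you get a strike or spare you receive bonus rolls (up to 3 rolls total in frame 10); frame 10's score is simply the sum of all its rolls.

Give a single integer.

Answer: 120

Derivation:
Frame 1: STRIKE. 10 + next two rolls (10+2) = 22. Cumulative: 22
Frame 2: STRIKE. 10 + next two rolls (2+1) = 13. Cumulative: 35
Frame 3: OPEN (2+1=3). Cumulative: 38
Frame 4: SPARE (5+5=10). 10 + next roll (10) = 20. Cumulative: 58
Frame 5: STRIKE. 10 + next two rolls (10+2) = 22. Cumulative: 80
Frame 6: STRIKE. 10 + next two rolls (2+2) = 14. Cumulative: 94
Frame 7: OPEN (2+2=4). Cumulative: 98
Frame 8: OPEN (7+2=9). Cumulative: 107
Frame 9: OPEN (4+1=5). Cumulative: 112
Frame 10: OPEN. Sum of all frame-10 rolls (7+1) = 8. Cumulative: 120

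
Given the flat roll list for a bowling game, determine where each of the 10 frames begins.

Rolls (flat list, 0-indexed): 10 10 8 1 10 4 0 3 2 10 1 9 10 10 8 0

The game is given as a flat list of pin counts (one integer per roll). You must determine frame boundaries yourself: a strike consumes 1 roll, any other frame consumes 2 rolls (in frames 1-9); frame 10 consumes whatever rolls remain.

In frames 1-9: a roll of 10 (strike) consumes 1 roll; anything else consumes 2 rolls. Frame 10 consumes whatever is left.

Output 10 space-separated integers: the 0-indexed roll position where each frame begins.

Frame 1 starts at roll index 0: roll=10 (strike), consumes 1 roll
Frame 2 starts at roll index 1: roll=10 (strike), consumes 1 roll
Frame 3 starts at roll index 2: rolls=8,1 (sum=9), consumes 2 rolls
Frame 4 starts at roll index 4: roll=10 (strike), consumes 1 roll
Frame 5 starts at roll index 5: rolls=4,0 (sum=4), consumes 2 rolls
Frame 6 starts at roll index 7: rolls=3,2 (sum=5), consumes 2 rolls
Frame 7 starts at roll index 9: roll=10 (strike), consumes 1 roll
Frame 8 starts at roll index 10: rolls=1,9 (sum=10), consumes 2 rolls
Frame 9 starts at roll index 12: roll=10 (strike), consumes 1 roll
Frame 10 starts at roll index 13: 3 remaining rolls

Answer: 0 1 2 4 5 7 9 10 12 13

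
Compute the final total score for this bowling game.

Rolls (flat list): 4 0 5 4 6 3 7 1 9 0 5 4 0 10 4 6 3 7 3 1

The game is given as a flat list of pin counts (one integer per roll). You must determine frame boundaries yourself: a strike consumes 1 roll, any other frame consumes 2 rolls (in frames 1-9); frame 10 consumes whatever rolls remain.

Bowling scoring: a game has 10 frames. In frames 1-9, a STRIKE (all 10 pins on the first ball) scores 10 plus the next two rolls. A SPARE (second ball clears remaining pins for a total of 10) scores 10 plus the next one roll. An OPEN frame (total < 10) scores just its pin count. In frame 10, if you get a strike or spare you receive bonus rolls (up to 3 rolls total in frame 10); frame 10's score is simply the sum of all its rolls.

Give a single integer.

Frame 1: OPEN (4+0=4). Cumulative: 4
Frame 2: OPEN (5+4=9). Cumulative: 13
Frame 3: OPEN (6+3=9). Cumulative: 22
Frame 4: OPEN (7+1=8). Cumulative: 30
Frame 5: OPEN (9+0=9). Cumulative: 39
Frame 6: OPEN (5+4=9). Cumulative: 48
Frame 7: SPARE (0+10=10). 10 + next roll (4) = 14. Cumulative: 62
Frame 8: SPARE (4+6=10). 10 + next roll (3) = 13. Cumulative: 75
Frame 9: SPARE (3+7=10). 10 + next roll (3) = 13. Cumulative: 88
Frame 10: OPEN. Sum of all frame-10 rolls (3+1) = 4. Cumulative: 92

Answer: 92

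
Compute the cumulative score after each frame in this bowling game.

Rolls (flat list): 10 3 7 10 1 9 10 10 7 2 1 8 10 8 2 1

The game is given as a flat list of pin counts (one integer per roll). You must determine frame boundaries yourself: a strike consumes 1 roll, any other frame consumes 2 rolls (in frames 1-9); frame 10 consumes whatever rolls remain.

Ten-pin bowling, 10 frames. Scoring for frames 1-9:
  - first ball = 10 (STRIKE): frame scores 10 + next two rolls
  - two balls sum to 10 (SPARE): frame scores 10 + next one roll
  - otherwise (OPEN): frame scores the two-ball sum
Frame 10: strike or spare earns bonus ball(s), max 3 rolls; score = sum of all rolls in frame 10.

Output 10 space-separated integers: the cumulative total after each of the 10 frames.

Frame 1: STRIKE. 10 + next two rolls (3+7) = 20. Cumulative: 20
Frame 2: SPARE (3+7=10). 10 + next roll (10) = 20. Cumulative: 40
Frame 3: STRIKE. 10 + next two rolls (1+9) = 20. Cumulative: 60
Frame 4: SPARE (1+9=10). 10 + next roll (10) = 20. Cumulative: 80
Frame 5: STRIKE. 10 + next two rolls (10+7) = 27. Cumulative: 107
Frame 6: STRIKE. 10 + next two rolls (7+2) = 19. Cumulative: 126
Frame 7: OPEN (7+2=9). Cumulative: 135
Frame 8: OPEN (1+8=9). Cumulative: 144
Frame 9: STRIKE. 10 + next two rolls (8+2) = 20. Cumulative: 164
Frame 10: SPARE. Sum of all frame-10 rolls (8+2+1) = 11. Cumulative: 175

Answer: 20 40 60 80 107 126 135 144 164 175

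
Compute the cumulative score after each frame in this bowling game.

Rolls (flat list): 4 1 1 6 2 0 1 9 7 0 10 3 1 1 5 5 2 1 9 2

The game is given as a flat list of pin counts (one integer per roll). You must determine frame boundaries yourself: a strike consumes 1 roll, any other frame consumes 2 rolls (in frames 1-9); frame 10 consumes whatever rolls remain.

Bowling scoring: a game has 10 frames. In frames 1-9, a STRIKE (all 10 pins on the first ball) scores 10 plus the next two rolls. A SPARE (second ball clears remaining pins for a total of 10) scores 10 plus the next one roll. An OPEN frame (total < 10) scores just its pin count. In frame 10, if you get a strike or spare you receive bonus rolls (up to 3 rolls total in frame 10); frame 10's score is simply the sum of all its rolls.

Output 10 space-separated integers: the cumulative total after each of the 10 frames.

Frame 1: OPEN (4+1=5). Cumulative: 5
Frame 2: OPEN (1+6=7). Cumulative: 12
Frame 3: OPEN (2+0=2). Cumulative: 14
Frame 4: SPARE (1+9=10). 10 + next roll (7) = 17. Cumulative: 31
Frame 5: OPEN (7+0=7). Cumulative: 38
Frame 6: STRIKE. 10 + next two rolls (3+1) = 14. Cumulative: 52
Frame 7: OPEN (3+1=4). Cumulative: 56
Frame 8: OPEN (1+5=6). Cumulative: 62
Frame 9: OPEN (5+2=7). Cumulative: 69
Frame 10: SPARE. Sum of all frame-10 rolls (1+9+2) = 12. Cumulative: 81

Answer: 5 12 14 31 38 52 56 62 69 81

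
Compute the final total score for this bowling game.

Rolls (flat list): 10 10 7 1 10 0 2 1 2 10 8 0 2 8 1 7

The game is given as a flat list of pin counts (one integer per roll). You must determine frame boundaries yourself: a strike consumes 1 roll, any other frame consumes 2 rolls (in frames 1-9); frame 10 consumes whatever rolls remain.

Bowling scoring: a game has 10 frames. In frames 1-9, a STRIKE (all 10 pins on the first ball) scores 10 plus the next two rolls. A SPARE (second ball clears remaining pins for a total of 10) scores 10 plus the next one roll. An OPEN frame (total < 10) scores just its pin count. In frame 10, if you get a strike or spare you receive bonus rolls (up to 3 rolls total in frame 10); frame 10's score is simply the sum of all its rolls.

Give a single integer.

Answer: 115

Derivation:
Frame 1: STRIKE. 10 + next two rolls (10+7) = 27. Cumulative: 27
Frame 2: STRIKE. 10 + next two rolls (7+1) = 18. Cumulative: 45
Frame 3: OPEN (7+1=8). Cumulative: 53
Frame 4: STRIKE. 10 + next two rolls (0+2) = 12. Cumulative: 65
Frame 5: OPEN (0+2=2). Cumulative: 67
Frame 6: OPEN (1+2=3). Cumulative: 70
Frame 7: STRIKE. 10 + next two rolls (8+0) = 18. Cumulative: 88
Frame 8: OPEN (8+0=8). Cumulative: 96
Frame 9: SPARE (2+8=10). 10 + next roll (1) = 11. Cumulative: 107
Frame 10: OPEN. Sum of all frame-10 rolls (1+7) = 8. Cumulative: 115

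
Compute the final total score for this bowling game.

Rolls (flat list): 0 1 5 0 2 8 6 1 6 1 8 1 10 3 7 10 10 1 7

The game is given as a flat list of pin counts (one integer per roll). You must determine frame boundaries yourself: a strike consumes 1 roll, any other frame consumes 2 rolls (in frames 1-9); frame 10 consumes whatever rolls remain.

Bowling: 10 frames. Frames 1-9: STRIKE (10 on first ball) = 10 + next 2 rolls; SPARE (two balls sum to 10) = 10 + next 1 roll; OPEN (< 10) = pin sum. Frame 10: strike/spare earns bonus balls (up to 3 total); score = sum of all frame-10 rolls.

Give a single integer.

Frame 1: OPEN (0+1=1). Cumulative: 1
Frame 2: OPEN (5+0=5). Cumulative: 6
Frame 3: SPARE (2+8=10). 10 + next roll (6) = 16. Cumulative: 22
Frame 4: OPEN (6+1=7). Cumulative: 29
Frame 5: OPEN (6+1=7). Cumulative: 36
Frame 6: OPEN (8+1=9). Cumulative: 45
Frame 7: STRIKE. 10 + next two rolls (3+7) = 20. Cumulative: 65
Frame 8: SPARE (3+7=10). 10 + next roll (10) = 20. Cumulative: 85
Frame 9: STRIKE. 10 + next two rolls (10+1) = 21. Cumulative: 106
Frame 10: STRIKE. Sum of all frame-10 rolls (10+1+7) = 18. Cumulative: 124

Answer: 124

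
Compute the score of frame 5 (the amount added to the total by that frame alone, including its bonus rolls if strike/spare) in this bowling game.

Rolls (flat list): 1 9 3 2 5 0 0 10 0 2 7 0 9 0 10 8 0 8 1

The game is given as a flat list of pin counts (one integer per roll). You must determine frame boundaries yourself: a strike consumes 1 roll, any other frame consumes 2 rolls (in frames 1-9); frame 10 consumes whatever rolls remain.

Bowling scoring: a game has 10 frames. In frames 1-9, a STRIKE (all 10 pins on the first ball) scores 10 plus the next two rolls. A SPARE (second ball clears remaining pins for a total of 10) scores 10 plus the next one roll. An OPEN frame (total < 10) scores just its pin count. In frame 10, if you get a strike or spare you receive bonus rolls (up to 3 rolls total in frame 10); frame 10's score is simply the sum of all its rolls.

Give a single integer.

Answer: 2

Derivation:
Frame 1: SPARE (1+9=10). 10 + next roll (3) = 13. Cumulative: 13
Frame 2: OPEN (3+2=5). Cumulative: 18
Frame 3: OPEN (5+0=5). Cumulative: 23
Frame 4: SPARE (0+10=10). 10 + next roll (0) = 10. Cumulative: 33
Frame 5: OPEN (0+2=2). Cumulative: 35
Frame 6: OPEN (7+0=7). Cumulative: 42
Frame 7: OPEN (9+0=9). Cumulative: 51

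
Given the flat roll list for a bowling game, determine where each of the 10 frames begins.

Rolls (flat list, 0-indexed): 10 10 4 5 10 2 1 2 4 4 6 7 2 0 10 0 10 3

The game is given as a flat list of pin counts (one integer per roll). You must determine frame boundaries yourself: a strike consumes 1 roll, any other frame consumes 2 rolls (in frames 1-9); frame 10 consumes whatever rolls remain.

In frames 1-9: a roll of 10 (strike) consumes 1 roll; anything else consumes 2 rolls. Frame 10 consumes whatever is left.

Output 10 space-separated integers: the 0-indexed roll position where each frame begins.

Frame 1 starts at roll index 0: roll=10 (strike), consumes 1 roll
Frame 2 starts at roll index 1: roll=10 (strike), consumes 1 roll
Frame 3 starts at roll index 2: rolls=4,5 (sum=9), consumes 2 rolls
Frame 4 starts at roll index 4: roll=10 (strike), consumes 1 roll
Frame 5 starts at roll index 5: rolls=2,1 (sum=3), consumes 2 rolls
Frame 6 starts at roll index 7: rolls=2,4 (sum=6), consumes 2 rolls
Frame 7 starts at roll index 9: rolls=4,6 (sum=10), consumes 2 rolls
Frame 8 starts at roll index 11: rolls=7,2 (sum=9), consumes 2 rolls
Frame 9 starts at roll index 13: rolls=0,10 (sum=10), consumes 2 rolls
Frame 10 starts at roll index 15: 3 remaining rolls

Answer: 0 1 2 4 5 7 9 11 13 15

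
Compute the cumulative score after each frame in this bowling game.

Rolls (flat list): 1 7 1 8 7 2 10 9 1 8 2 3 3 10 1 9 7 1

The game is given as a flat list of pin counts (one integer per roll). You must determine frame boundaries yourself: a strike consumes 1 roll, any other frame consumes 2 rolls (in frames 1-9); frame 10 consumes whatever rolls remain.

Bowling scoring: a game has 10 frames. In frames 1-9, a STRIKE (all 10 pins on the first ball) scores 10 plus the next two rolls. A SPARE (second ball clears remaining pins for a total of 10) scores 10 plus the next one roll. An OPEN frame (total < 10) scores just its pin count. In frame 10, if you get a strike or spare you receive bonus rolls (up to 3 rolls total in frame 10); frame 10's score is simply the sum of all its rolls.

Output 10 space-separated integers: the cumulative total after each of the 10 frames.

Answer: 8 17 26 46 64 77 83 103 120 128

Derivation:
Frame 1: OPEN (1+7=8). Cumulative: 8
Frame 2: OPEN (1+8=9). Cumulative: 17
Frame 3: OPEN (7+2=9). Cumulative: 26
Frame 4: STRIKE. 10 + next two rolls (9+1) = 20. Cumulative: 46
Frame 5: SPARE (9+1=10). 10 + next roll (8) = 18. Cumulative: 64
Frame 6: SPARE (8+2=10). 10 + next roll (3) = 13. Cumulative: 77
Frame 7: OPEN (3+3=6). Cumulative: 83
Frame 8: STRIKE. 10 + next two rolls (1+9) = 20. Cumulative: 103
Frame 9: SPARE (1+9=10). 10 + next roll (7) = 17. Cumulative: 120
Frame 10: OPEN. Sum of all frame-10 rolls (7+1) = 8. Cumulative: 128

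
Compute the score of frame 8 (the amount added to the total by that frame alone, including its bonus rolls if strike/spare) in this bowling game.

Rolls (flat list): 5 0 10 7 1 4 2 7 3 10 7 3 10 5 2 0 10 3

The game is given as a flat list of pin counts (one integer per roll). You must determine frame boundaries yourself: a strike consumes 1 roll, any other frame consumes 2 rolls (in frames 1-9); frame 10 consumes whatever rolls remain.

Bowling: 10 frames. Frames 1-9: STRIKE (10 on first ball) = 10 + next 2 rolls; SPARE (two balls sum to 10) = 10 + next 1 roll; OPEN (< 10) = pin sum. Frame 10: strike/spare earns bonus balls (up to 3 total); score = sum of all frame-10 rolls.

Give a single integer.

Answer: 17

Derivation:
Frame 1: OPEN (5+0=5). Cumulative: 5
Frame 2: STRIKE. 10 + next two rolls (7+1) = 18. Cumulative: 23
Frame 3: OPEN (7+1=8). Cumulative: 31
Frame 4: OPEN (4+2=6). Cumulative: 37
Frame 5: SPARE (7+3=10). 10 + next roll (10) = 20. Cumulative: 57
Frame 6: STRIKE. 10 + next two rolls (7+3) = 20. Cumulative: 77
Frame 7: SPARE (7+3=10). 10 + next roll (10) = 20. Cumulative: 97
Frame 8: STRIKE. 10 + next two rolls (5+2) = 17. Cumulative: 114
Frame 9: OPEN (5+2=7). Cumulative: 121
Frame 10: SPARE. Sum of all frame-10 rolls (0+10+3) = 13. Cumulative: 134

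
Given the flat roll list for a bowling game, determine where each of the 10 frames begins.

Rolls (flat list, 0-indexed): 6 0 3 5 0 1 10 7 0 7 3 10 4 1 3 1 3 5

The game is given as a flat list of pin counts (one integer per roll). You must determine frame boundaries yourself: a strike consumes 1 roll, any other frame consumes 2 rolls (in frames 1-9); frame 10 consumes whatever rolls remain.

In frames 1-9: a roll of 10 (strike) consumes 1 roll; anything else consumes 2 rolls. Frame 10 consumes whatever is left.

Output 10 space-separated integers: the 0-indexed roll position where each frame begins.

Answer: 0 2 4 6 7 9 11 12 14 16

Derivation:
Frame 1 starts at roll index 0: rolls=6,0 (sum=6), consumes 2 rolls
Frame 2 starts at roll index 2: rolls=3,5 (sum=8), consumes 2 rolls
Frame 3 starts at roll index 4: rolls=0,1 (sum=1), consumes 2 rolls
Frame 4 starts at roll index 6: roll=10 (strike), consumes 1 roll
Frame 5 starts at roll index 7: rolls=7,0 (sum=7), consumes 2 rolls
Frame 6 starts at roll index 9: rolls=7,3 (sum=10), consumes 2 rolls
Frame 7 starts at roll index 11: roll=10 (strike), consumes 1 roll
Frame 8 starts at roll index 12: rolls=4,1 (sum=5), consumes 2 rolls
Frame 9 starts at roll index 14: rolls=3,1 (sum=4), consumes 2 rolls
Frame 10 starts at roll index 16: 2 remaining rolls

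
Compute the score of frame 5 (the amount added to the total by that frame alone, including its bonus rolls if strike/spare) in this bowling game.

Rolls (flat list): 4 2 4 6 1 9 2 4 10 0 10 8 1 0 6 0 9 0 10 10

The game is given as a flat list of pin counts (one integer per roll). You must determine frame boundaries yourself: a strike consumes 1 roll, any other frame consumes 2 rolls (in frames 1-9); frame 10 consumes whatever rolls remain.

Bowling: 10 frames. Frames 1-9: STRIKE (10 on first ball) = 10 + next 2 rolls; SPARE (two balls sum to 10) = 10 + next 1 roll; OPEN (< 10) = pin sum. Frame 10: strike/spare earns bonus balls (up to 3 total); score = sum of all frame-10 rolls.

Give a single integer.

Answer: 20

Derivation:
Frame 1: OPEN (4+2=6). Cumulative: 6
Frame 2: SPARE (4+6=10). 10 + next roll (1) = 11. Cumulative: 17
Frame 3: SPARE (1+9=10). 10 + next roll (2) = 12. Cumulative: 29
Frame 4: OPEN (2+4=6). Cumulative: 35
Frame 5: STRIKE. 10 + next two rolls (0+10) = 20. Cumulative: 55
Frame 6: SPARE (0+10=10). 10 + next roll (8) = 18. Cumulative: 73
Frame 7: OPEN (8+1=9). Cumulative: 82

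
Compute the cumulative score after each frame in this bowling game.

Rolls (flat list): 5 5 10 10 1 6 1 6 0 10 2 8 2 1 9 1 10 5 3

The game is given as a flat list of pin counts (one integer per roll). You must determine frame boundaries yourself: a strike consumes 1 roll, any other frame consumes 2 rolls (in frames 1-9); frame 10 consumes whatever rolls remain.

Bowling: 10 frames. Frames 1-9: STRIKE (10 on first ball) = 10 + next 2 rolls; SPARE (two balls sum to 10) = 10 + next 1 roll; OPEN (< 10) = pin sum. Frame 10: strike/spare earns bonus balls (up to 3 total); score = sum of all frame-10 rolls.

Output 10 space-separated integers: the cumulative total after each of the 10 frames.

Frame 1: SPARE (5+5=10). 10 + next roll (10) = 20. Cumulative: 20
Frame 2: STRIKE. 10 + next two rolls (10+1) = 21. Cumulative: 41
Frame 3: STRIKE. 10 + next two rolls (1+6) = 17. Cumulative: 58
Frame 4: OPEN (1+6=7). Cumulative: 65
Frame 5: OPEN (1+6=7). Cumulative: 72
Frame 6: SPARE (0+10=10). 10 + next roll (2) = 12. Cumulative: 84
Frame 7: SPARE (2+8=10). 10 + next roll (2) = 12. Cumulative: 96
Frame 8: OPEN (2+1=3). Cumulative: 99
Frame 9: SPARE (9+1=10). 10 + next roll (10) = 20. Cumulative: 119
Frame 10: STRIKE. Sum of all frame-10 rolls (10+5+3) = 18. Cumulative: 137

Answer: 20 41 58 65 72 84 96 99 119 137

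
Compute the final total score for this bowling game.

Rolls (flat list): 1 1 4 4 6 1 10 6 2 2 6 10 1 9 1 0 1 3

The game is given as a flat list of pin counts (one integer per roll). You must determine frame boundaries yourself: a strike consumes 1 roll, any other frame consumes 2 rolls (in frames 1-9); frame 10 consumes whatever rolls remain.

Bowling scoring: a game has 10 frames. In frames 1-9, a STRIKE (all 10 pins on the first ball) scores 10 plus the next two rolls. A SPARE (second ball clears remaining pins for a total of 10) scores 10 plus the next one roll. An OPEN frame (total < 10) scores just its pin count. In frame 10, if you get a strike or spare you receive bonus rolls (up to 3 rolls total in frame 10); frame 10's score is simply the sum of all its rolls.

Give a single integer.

Frame 1: OPEN (1+1=2). Cumulative: 2
Frame 2: OPEN (4+4=8). Cumulative: 10
Frame 3: OPEN (6+1=7). Cumulative: 17
Frame 4: STRIKE. 10 + next two rolls (6+2) = 18. Cumulative: 35
Frame 5: OPEN (6+2=8). Cumulative: 43
Frame 6: OPEN (2+6=8). Cumulative: 51
Frame 7: STRIKE. 10 + next two rolls (1+9) = 20. Cumulative: 71
Frame 8: SPARE (1+9=10). 10 + next roll (1) = 11. Cumulative: 82
Frame 9: OPEN (1+0=1). Cumulative: 83
Frame 10: OPEN. Sum of all frame-10 rolls (1+3) = 4. Cumulative: 87

Answer: 87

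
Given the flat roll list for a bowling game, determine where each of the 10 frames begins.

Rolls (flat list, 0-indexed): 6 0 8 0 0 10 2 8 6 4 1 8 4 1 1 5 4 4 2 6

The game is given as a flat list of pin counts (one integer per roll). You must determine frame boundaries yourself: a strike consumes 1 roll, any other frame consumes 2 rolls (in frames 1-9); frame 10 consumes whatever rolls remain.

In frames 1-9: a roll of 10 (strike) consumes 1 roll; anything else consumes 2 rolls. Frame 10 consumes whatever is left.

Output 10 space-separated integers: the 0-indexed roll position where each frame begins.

Frame 1 starts at roll index 0: rolls=6,0 (sum=6), consumes 2 rolls
Frame 2 starts at roll index 2: rolls=8,0 (sum=8), consumes 2 rolls
Frame 3 starts at roll index 4: rolls=0,10 (sum=10), consumes 2 rolls
Frame 4 starts at roll index 6: rolls=2,8 (sum=10), consumes 2 rolls
Frame 5 starts at roll index 8: rolls=6,4 (sum=10), consumes 2 rolls
Frame 6 starts at roll index 10: rolls=1,8 (sum=9), consumes 2 rolls
Frame 7 starts at roll index 12: rolls=4,1 (sum=5), consumes 2 rolls
Frame 8 starts at roll index 14: rolls=1,5 (sum=6), consumes 2 rolls
Frame 9 starts at roll index 16: rolls=4,4 (sum=8), consumes 2 rolls
Frame 10 starts at roll index 18: 2 remaining rolls

Answer: 0 2 4 6 8 10 12 14 16 18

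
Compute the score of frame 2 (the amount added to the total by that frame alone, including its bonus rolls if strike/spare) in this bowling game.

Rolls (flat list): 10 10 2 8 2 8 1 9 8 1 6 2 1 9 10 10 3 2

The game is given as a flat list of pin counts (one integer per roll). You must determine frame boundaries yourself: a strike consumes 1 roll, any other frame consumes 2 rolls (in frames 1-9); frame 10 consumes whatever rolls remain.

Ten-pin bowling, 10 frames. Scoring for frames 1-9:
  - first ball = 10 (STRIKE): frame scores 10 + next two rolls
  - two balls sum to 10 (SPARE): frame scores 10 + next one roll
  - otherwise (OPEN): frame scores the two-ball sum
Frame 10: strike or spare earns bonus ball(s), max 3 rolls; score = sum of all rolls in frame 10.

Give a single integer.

Frame 1: STRIKE. 10 + next two rolls (10+2) = 22. Cumulative: 22
Frame 2: STRIKE. 10 + next two rolls (2+8) = 20. Cumulative: 42
Frame 3: SPARE (2+8=10). 10 + next roll (2) = 12. Cumulative: 54
Frame 4: SPARE (2+8=10). 10 + next roll (1) = 11. Cumulative: 65

Answer: 20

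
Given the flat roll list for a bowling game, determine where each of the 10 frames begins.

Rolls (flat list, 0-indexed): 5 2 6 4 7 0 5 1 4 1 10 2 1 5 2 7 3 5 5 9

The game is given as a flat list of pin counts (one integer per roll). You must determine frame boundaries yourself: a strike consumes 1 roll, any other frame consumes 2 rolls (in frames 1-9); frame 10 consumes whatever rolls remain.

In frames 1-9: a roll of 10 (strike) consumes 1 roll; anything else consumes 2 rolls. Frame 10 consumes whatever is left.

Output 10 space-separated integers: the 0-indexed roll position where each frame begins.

Frame 1 starts at roll index 0: rolls=5,2 (sum=7), consumes 2 rolls
Frame 2 starts at roll index 2: rolls=6,4 (sum=10), consumes 2 rolls
Frame 3 starts at roll index 4: rolls=7,0 (sum=7), consumes 2 rolls
Frame 4 starts at roll index 6: rolls=5,1 (sum=6), consumes 2 rolls
Frame 5 starts at roll index 8: rolls=4,1 (sum=5), consumes 2 rolls
Frame 6 starts at roll index 10: roll=10 (strike), consumes 1 roll
Frame 7 starts at roll index 11: rolls=2,1 (sum=3), consumes 2 rolls
Frame 8 starts at roll index 13: rolls=5,2 (sum=7), consumes 2 rolls
Frame 9 starts at roll index 15: rolls=7,3 (sum=10), consumes 2 rolls
Frame 10 starts at roll index 17: 3 remaining rolls

Answer: 0 2 4 6 8 10 11 13 15 17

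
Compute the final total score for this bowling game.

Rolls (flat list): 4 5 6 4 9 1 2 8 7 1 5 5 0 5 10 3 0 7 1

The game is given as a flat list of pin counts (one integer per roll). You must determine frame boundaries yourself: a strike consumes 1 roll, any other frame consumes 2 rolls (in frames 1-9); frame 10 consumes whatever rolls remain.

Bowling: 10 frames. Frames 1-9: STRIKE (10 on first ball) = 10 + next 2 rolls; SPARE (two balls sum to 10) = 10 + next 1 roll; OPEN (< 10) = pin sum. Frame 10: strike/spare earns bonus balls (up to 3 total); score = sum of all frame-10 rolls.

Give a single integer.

Answer: 104

Derivation:
Frame 1: OPEN (4+5=9). Cumulative: 9
Frame 2: SPARE (6+4=10). 10 + next roll (9) = 19. Cumulative: 28
Frame 3: SPARE (9+1=10). 10 + next roll (2) = 12. Cumulative: 40
Frame 4: SPARE (2+8=10). 10 + next roll (7) = 17. Cumulative: 57
Frame 5: OPEN (7+1=8). Cumulative: 65
Frame 6: SPARE (5+5=10). 10 + next roll (0) = 10. Cumulative: 75
Frame 7: OPEN (0+5=5). Cumulative: 80
Frame 8: STRIKE. 10 + next two rolls (3+0) = 13. Cumulative: 93
Frame 9: OPEN (3+0=3). Cumulative: 96
Frame 10: OPEN. Sum of all frame-10 rolls (7+1) = 8. Cumulative: 104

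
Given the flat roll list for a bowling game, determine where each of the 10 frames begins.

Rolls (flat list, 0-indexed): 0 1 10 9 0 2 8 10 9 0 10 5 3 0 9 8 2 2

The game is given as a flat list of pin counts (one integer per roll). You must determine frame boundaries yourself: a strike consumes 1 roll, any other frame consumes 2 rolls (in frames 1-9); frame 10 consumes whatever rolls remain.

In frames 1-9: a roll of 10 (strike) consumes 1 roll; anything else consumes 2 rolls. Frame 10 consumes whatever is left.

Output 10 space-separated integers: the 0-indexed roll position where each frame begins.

Answer: 0 2 3 5 7 8 10 11 13 15

Derivation:
Frame 1 starts at roll index 0: rolls=0,1 (sum=1), consumes 2 rolls
Frame 2 starts at roll index 2: roll=10 (strike), consumes 1 roll
Frame 3 starts at roll index 3: rolls=9,0 (sum=9), consumes 2 rolls
Frame 4 starts at roll index 5: rolls=2,8 (sum=10), consumes 2 rolls
Frame 5 starts at roll index 7: roll=10 (strike), consumes 1 roll
Frame 6 starts at roll index 8: rolls=9,0 (sum=9), consumes 2 rolls
Frame 7 starts at roll index 10: roll=10 (strike), consumes 1 roll
Frame 8 starts at roll index 11: rolls=5,3 (sum=8), consumes 2 rolls
Frame 9 starts at roll index 13: rolls=0,9 (sum=9), consumes 2 rolls
Frame 10 starts at roll index 15: 3 remaining rolls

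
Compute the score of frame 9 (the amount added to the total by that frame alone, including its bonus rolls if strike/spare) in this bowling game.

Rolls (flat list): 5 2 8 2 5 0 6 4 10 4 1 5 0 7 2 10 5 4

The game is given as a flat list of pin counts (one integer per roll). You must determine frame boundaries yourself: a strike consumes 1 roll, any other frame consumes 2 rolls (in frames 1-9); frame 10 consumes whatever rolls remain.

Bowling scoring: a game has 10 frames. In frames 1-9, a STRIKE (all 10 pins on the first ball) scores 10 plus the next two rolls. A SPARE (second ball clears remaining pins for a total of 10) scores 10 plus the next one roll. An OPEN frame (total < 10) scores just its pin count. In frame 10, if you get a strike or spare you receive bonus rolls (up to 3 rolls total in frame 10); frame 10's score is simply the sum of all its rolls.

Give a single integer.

Frame 1: OPEN (5+2=7). Cumulative: 7
Frame 2: SPARE (8+2=10). 10 + next roll (5) = 15. Cumulative: 22
Frame 3: OPEN (5+0=5). Cumulative: 27
Frame 4: SPARE (6+4=10). 10 + next roll (10) = 20. Cumulative: 47
Frame 5: STRIKE. 10 + next two rolls (4+1) = 15. Cumulative: 62
Frame 6: OPEN (4+1=5). Cumulative: 67
Frame 7: OPEN (5+0=5). Cumulative: 72
Frame 8: OPEN (7+2=9). Cumulative: 81
Frame 9: STRIKE. 10 + next two rolls (5+4) = 19. Cumulative: 100
Frame 10: OPEN. Sum of all frame-10 rolls (5+4) = 9. Cumulative: 109

Answer: 19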